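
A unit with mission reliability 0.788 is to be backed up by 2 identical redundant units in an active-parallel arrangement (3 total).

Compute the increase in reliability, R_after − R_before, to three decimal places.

R_before = 0.788
R_after = 1 − (1 − 0.788)^3 = 0.990
ΔR = 0.990 − 0.788 = 0.202

0.202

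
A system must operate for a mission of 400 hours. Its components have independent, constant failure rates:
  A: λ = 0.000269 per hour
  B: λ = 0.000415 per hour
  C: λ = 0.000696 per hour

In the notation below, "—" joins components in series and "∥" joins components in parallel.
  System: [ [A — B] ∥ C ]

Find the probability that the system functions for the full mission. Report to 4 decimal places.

0.9418

R(A) = exp(−0.000269 × 400) = 0.897987
R(B) = exp(−0.000415 × 400) = 0.847046
R(C) = exp(−0.000696 × 400) = 0.756994
Series (A and B): 0.897987 × 0.847046 = 0.760636
Parallel ([0.760636] and C): 1 − (1 − 0.760636)(1 − 0.756994) = 0.9418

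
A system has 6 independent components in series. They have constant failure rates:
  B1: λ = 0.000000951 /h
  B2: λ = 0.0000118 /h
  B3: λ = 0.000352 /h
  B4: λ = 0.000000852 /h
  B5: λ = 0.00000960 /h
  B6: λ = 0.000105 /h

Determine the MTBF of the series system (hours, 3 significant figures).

Series of exponential components: λ_sys = Σ λ_i
λ_sys = 0.000000951 + 0.0000118 + 0.000352 + 0.000000852 + 0.00000960 + 0.000105 = 4.8020e-04 /h
MTBF = 1 / λ_sys = 2080 h

2080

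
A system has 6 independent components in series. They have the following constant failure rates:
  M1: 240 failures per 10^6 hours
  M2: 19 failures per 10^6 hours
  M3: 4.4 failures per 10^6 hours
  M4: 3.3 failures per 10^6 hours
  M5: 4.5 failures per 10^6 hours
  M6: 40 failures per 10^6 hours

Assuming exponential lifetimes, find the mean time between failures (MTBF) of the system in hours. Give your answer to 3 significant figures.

3210

Series of exponential components: λ_sys = Σ λ_i
λ_sys = 0.00024 + 0.000019 + 0.0000044 + 0.0000033 + 0.0000045 + 0.000040 = 3.1120e-04 /h
MTBF = 1 / λ_sys = 3210 h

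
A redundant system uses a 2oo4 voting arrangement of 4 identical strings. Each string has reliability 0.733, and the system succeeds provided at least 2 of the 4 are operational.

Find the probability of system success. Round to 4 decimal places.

0.9391

R = Σ_{i=2}^{4} C(4,i) p^i (1−p)^{4−i} with p = 0.733
C(4,2)·0.733^2·0.267^2 = 0.229817
C(4,3)·0.733^3·0.267^1 = 0.420613
C(4,4)·0.733^4·0.267^0 = 0.288679
Sum = 0.9391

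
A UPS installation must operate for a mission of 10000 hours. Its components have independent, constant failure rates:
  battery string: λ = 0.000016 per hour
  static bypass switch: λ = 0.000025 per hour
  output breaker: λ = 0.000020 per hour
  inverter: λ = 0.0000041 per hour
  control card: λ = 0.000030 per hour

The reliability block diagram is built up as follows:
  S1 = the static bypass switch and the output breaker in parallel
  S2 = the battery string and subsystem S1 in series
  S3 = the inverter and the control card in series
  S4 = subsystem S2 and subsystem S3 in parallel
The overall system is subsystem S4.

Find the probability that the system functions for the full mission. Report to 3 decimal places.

R(battery string) = exp(−0.000016 × 10000) = 0.85214
R(static bypass switch) = exp(−0.000025 × 10000) = 0.77880
R(output breaker) = exp(−0.000020 × 10000) = 0.81873
R(inverter) = exp(−0.0000041 × 10000) = 0.95983
R(control card) = exp(−0.000030 × 10000) = 0.74082
Parallel (static bypass switch and output breaker): 1 − (1 − 0.77880)(1 − 0.81873) = 0.95990
Series (battery string and [0.95990]): 0.85214 × 0.95990 = 0.81797
Series (inverter and control card): 0.95983 × 0.74082 = 0.71106
Parallel ([0.81797] and [0.71106]): 1 − (1 − 0.81797)(1 − 0.71106) = 0.947

0.947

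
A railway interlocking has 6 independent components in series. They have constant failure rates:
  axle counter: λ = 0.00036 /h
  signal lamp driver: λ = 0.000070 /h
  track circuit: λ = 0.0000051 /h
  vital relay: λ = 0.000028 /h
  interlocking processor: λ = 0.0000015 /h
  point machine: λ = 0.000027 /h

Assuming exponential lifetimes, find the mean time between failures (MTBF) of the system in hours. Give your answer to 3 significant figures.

2030

Series of exponential components: λ_sys = Σ λ_i
λ_sys = 0.00036 + 0.000070 + 0.0000051 + 0.000028 + 0.0000015 + 0.000027 = 4.9160e-04 /h
MTBF = 1 / λ_sys = 2030 h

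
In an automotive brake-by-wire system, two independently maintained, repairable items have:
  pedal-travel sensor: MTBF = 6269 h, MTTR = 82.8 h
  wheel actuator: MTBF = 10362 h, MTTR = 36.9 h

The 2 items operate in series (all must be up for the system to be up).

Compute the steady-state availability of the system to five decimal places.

A(pedal-travel sensor) = MTBF/(MTBF+MTTR) = 6269/(6269+82.8) = 0.986964
A(wheel actuator) = MTBF/(MTBF+MTTR) = 10362/(10362+36.9) = 0.996452
Series availability: 0.986964 × 0.996452 = 0.98346

0.98346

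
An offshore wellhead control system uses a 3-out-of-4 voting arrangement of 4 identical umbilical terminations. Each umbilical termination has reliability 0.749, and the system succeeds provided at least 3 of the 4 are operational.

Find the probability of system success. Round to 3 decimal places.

R = Σ_{i=3}^{4} C(4,i) p^i (1−p)^{4−i} with p = 0.749
C(4,3)·0.749^3·0.251^1 = 0.42187
C(4,4)·0.749^4·0.251^0 = 0.31472
Sum = 0.737

0.737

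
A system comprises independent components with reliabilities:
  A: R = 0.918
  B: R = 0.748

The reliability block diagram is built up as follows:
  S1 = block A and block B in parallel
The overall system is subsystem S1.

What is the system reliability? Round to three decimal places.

0.979

Parallel (A and B): 1 − (1 − 0.91800)(1 − 0.74800) = 0.979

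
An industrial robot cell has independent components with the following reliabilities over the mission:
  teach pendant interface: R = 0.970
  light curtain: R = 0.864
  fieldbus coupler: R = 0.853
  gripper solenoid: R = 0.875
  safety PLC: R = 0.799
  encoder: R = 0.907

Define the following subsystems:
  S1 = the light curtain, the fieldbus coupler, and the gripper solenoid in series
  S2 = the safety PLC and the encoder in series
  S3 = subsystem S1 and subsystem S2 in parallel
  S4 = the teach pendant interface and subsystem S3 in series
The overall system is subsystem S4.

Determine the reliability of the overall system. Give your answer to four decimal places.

Series (light curtain, fieldbus coupler, and gripper solenoid): 0.864000 × 0.853000 × 0.875000 = 0.644868
Series (safety PLC and encoder): 0.799000 × 0.907000 = 0.724693
Parallel ([0.644868] and [0.724693]): 1 − (1 − 0.644868)(1 − 0.724693) = 0.902230
Series (teach pendant interface and [0.902230]): 0.970000 × 0.902230 = 0.8752

0.8752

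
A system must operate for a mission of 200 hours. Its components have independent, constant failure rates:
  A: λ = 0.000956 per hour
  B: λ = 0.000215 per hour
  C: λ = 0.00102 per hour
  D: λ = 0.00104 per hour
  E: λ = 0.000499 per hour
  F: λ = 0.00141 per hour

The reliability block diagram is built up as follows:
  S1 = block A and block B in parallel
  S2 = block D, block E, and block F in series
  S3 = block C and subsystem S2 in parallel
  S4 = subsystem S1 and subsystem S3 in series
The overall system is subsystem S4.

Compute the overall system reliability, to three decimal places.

0.911

R(A) = exp(−0.000956 × 200) = 0.82597
R(B) = exp(−0.000215 × 200) = 0.95791
R(C) = exp(−0.00102 × 200) = 0.81546
R(D) = exp(−0.00104 × 200) = 0.81221
R(E) = exp(−0.000499 × 200) = 0.90502
R(F) = exp(−0.00141 × 200) = 0.75427
Parallel (A and B): 1 − (1 − 0.82597)(1 − 0.95791) = 0.99268
Series (D, E, and F): 0.81221 × 0.90502 × 0.75427 = 0.55444
Parallel (C and [0.55444]): 1 − (1 − 0.81546)(1 − 0.55444) = 0.91778
Series ([0.99268] and [0.91778]): 0.99268 × 0.91778 = 0.911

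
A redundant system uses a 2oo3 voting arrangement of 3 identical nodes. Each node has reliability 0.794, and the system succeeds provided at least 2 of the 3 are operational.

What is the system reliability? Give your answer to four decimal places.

R = Σ_{i=2}^{3} C(3,i) p^i (1−p)^{3−i} with p = 0.794
C(3,2)·0.794^2·0.206^1 = 0.389609
C(3,3)·0.794^3·0.206^0 = 0.500566
Sum = 0.8902

0.8902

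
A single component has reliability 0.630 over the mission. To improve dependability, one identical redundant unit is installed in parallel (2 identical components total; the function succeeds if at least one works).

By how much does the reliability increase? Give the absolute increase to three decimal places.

0.233

R_before = 0.630
R_after = 1 − (1 − 0.630)^2 = 0.863
ΔR = 0.863 − 0.630 = 0.233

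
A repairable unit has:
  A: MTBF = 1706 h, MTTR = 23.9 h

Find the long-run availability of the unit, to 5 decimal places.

0.98618

A(A) = MTBF/(MTBF+MTTR) = 1706/(1706+23.9) = 0.98618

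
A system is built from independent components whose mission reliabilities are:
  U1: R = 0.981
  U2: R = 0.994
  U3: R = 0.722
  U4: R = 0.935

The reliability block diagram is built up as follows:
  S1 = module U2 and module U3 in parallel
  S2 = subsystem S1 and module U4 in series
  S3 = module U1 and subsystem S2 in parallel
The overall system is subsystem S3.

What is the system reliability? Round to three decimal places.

0.999

Parallel (U2 and U3): 1 − (1 − 0.99400)(1 − 0.72200) = 0.99833
Series ([0.99833] and U4): 0.99833 × 0.93500 = 0.93344
Parallel (U1 and [0.93344]): 1 − (1 − 0.98100)(1 − 0.93344) = 0.999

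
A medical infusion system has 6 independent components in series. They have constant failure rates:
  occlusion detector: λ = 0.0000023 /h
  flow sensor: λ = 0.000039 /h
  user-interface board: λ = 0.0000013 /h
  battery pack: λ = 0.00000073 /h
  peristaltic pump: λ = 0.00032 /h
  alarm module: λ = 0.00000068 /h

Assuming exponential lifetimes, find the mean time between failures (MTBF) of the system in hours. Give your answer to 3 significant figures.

2750

Series of exponential components: λ_sys = Σ λ_i
λ_sys = 0.0000023 + 0.000039 + 0.0000013 + 0.00000073 + 0.00032 + 0.00000068 = 3.6401e-04 /h
MTBF = 1 / λ_sys = 2750 h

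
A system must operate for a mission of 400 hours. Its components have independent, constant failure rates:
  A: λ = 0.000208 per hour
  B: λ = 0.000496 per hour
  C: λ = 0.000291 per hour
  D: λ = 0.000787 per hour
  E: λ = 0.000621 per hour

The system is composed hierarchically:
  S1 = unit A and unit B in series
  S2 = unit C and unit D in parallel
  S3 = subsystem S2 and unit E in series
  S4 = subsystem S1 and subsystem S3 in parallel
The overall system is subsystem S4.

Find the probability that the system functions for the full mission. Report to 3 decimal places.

R(A) = exp(−0.000208 × 400) = 0.92017
R(B) = exp(−0.000496 × 400) = 0.82004
R(C) = exp(−0.000291 × 400) = 0.89012
R(D) = exp(−0.000787 × 400) = 0.72993
R(E) = exp(−0.000621 × 400) = 0.78005
Series (A and B): 0.92017 × 0.82004 = 0.75458
Parallel (C and D): 1 − (1 − 0.89012)(1 − 0.72993) = 0.97032
Series ([0.97032] and E): 0.97032 × 0.78005 = 0.75690
Parallel ([0.75458] and [0.75690]): 1 − (1 − 0.75458)(1 − 0.75690) = 0.940

0.940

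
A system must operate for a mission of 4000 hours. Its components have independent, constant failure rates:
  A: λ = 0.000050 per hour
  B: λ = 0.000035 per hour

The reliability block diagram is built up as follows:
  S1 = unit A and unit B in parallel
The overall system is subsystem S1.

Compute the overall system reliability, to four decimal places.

R(A) = exp(−0.000050 × 4000) = 0.818731
R(B) = exp(−0.000035 × 4000) = 0.869358
Parallel (A and B): 1 − (1 − 0.818731)(1 − 0.869358) = 0.9763

0.9763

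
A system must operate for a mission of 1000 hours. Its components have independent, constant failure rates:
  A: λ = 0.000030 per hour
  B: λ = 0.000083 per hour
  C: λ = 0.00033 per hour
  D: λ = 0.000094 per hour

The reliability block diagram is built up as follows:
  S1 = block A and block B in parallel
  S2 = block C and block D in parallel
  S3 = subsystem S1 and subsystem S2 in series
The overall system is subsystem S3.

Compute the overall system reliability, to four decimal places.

R(A) = exp(−0.000030 × 1000) = 0.970446
R(B) = exp(−0.000083 × 1000) = 0.920351
R(C) = exp(−0.00033 × 1000) = 0.718924
R(D) = exp(−0.000094 × 1000) = 0.910283
Parallel (A and B): 1 − (1 − 0.970446)(1 − 0.920351) = 0.997646
Parallel (C and D): 1 − (1 − 0.718924)(1 − 0.910283) = 0.974783
Series ([0.997646] and [0.974783]): 0.997646 × 0.974783 = 0.9725

0.9725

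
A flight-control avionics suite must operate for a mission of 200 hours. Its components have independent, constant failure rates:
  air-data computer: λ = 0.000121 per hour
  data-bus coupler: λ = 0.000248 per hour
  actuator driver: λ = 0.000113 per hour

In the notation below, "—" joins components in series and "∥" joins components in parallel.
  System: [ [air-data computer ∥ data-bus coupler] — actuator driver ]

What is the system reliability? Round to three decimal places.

0.977

R(air-data computer) = exp(−0.000121 × 200) = 0.97609
R(data-bus coupler) = exp(−0.000248 × 200) = 0.95161
R(actuator driver) = exp(−0.000113 × 200) = 0.97765
Parallel (air-data computer and data-bus coupler): 1 − (1 − 0.97609)(1 − 0.95161) = 0.99884
Series ([0.99884] and actuator driver): 0.99884 × 0.97765 = 0.977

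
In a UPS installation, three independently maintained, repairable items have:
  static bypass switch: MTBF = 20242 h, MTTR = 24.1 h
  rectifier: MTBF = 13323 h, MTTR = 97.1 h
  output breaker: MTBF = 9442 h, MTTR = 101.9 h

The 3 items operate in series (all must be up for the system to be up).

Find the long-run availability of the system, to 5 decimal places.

0.98100

A(static bypass switch) = MTBF/(MTBF+MTTR) = 20242/(20242+24.1) = 0.998811
A(rectifier) = MTBF/(MTBF+MTTR) = 13323/(13323+97.1) = 0.992765
A(output breaker) = MTBF/(MTBF+MTTR) = 9442/(9442+101.9) = 0.989323
Series availability: 0.998811 × 0.992765 × 0.989323 = 0.98100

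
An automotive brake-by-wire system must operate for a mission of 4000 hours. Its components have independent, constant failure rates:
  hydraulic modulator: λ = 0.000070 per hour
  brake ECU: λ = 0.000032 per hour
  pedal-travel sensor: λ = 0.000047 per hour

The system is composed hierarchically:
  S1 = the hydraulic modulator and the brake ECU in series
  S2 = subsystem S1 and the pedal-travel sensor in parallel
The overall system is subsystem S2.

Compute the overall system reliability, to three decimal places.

R(hydraulic modulator) = exp(−0.000070 × 4000) = 0.75578
R(brake ECU) = exp(−0.000032 × 4000) = 0.87985
R(pedal-travel sensor) = exp(−0.000047 × 4000) = 0.82861
Series (hydraulic modulator and brake ECU): 0.75578 × 0.87985 = 0.66497
Parallel ([0.66497] and pedal-travel sensor): 1 − (1 − 0.66497)(1 − 0.82861) = 0.943

0.943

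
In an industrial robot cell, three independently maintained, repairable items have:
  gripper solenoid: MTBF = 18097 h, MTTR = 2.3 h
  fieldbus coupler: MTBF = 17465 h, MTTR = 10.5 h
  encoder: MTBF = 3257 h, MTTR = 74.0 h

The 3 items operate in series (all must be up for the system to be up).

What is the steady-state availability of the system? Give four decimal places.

A(gripper solenoid) = MTBF/(MTBF+MTTR) = 18097/(18097+2.3) = 0.999873
A(fieldbus coupler) = MTBF/(MTBF+MTTR) = 17465/(17465+10.5) = 0.999399
A(encoder) = MTBF/(MTBF+MTTR) = 3257/(3257+74.0) = 0.977784
Series availability: 0.999873 × 0.999399 × 0.977784 = 0.9771

0.9771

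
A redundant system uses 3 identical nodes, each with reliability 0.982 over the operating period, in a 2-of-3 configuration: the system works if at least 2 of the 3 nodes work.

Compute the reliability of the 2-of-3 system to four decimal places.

0.9990

R = Σ_{i=2}^{3} C(3,i) p^i (1−p)^{3−i} with p = 0.982
C(3,2)·0.982^2·0.018^1 = 0.052073
C(3,3)·0.982^3·0.018^0 = 0.946966
Sum = 0.9990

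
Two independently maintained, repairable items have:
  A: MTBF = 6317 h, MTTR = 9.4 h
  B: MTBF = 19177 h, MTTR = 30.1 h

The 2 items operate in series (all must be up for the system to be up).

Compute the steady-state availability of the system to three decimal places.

A(A) = MTBF/(MTBF+MTTR) = 6317/(6317+9.4) = 0.998514
A(B) = MTBF/(MTBF+MTTR) = 19177/(19177+30.1) = 0.998433
Series availability: 0.998514 × 0.998433 = 0.997

0.997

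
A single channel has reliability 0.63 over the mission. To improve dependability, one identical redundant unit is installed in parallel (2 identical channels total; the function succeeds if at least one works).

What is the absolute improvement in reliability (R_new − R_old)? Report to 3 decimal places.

R_before = 0.63
R_after = 1 − (1 − 0.63)^2 = 0.863
ΔR = 0.863 − 0.63 = 0.233

0.233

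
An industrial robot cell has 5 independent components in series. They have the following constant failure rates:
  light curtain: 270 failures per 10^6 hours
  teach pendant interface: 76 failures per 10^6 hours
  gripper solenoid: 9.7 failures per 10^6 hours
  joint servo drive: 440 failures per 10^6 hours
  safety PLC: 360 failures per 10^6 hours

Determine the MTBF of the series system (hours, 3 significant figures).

Series of exponential components: λ_sys = Σ λ_i
λ_sys = 0.00027 + 0.000076 + 0.0000097 + 0.00044 + 0.00036 = 1.1557e-03 /h
MTBF = 1 / λ_sys = 865 h

865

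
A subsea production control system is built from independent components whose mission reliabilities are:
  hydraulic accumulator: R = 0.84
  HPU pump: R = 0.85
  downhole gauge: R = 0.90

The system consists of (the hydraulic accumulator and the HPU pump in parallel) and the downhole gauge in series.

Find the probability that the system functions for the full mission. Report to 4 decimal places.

Parallel (hydraulic accumulator and HPU pump): 1 − (1 − 0.840000)(1 − 0.850000) = 0.976000
Series ([0.976000] and downhole gauge): 0.976000 × 0.900000 = 0.8784

0.8784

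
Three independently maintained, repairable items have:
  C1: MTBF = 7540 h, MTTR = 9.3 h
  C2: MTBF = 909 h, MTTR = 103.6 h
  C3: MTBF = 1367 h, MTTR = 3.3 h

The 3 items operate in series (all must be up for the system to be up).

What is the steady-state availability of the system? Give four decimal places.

A(C1) = MTBF/(MTBF+MTTR) = 7540/(7540+9.3) = 0.998768
A(C2) = MTBF/(MTBF+MTTR) = 909/(909+103.6) = 0.897689
A(C3) = MTBF/(MTBF+MTTR) = 1367/(1367+3.3) = 0.997592
Series availability: 0.998768 × 0.897689 × 0.997592 = 0.8944

0.8944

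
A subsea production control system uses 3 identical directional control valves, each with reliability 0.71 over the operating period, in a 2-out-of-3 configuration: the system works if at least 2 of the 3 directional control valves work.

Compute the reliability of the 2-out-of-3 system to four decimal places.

R = Σ_{i=2}^{3} C(3,i) p^i (1−p)^{3−i} with p = 0.71
C(3,2)·0.71^2·0.29^1 = 0.438567
C(3,3)·0.71^3·0.29^0 = 0.357911
Sum = 0.7965

0.7965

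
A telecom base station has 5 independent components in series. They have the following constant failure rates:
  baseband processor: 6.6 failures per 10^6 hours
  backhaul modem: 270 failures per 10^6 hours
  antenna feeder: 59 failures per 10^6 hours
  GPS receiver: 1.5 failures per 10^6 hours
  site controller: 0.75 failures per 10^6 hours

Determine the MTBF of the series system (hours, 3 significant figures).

Series of exponential components: λ_sys = Σ λ_i
λ_sys = 0.0000066 + 0.00027 + 0.000059 + 0.0000015 + 0.00000075 = 3.3785e-04 /h
MTBF = 1 / λ_sys = 2960 h

2960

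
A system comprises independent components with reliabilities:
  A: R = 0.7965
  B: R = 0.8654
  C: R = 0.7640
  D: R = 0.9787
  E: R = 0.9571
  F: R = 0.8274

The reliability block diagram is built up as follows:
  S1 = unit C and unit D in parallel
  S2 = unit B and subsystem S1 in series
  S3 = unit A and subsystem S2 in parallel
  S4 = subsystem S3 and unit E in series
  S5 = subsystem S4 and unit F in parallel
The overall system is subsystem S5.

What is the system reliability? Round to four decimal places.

Parallel (C and D): 1 − (1 − 0.764000)(1 − 0.978700) = 0.994973
Series (B and [0.994973]): 0.865400 × 0.994973 = 0.861050
Parallel (A and [0.861050]): 1 − (1 − 0.796500)(1 − 0.861050) = 0.971724
Series ([0.971724] and E): 0.971724 × 0.957100 = 0.930037
Parallel ([0.930037] and F): 1 − (1 − 0.930037)(1 − 0.827400) = 0.9879

0.9879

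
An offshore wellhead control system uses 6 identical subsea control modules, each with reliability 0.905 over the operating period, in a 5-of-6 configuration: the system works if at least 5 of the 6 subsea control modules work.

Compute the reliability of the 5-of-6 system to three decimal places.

0.895

R = Σ_{i=5}^{6} C(6,i) p^i (1−p)^{6−i} with p = 0.905
C(6,5)·0.905^5·0.095^1 = 0.34603
C(6,6)·0.905^6·0.095^0 = 0.54940
Sum = 0.895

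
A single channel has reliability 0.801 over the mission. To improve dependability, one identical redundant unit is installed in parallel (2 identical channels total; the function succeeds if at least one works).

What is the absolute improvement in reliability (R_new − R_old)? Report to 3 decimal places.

R_before = 0.801
R_after = 1 − (1 − 0.801)^2 = 0.960
ΔR = 0.960 − 0.801 = 0.159

0.159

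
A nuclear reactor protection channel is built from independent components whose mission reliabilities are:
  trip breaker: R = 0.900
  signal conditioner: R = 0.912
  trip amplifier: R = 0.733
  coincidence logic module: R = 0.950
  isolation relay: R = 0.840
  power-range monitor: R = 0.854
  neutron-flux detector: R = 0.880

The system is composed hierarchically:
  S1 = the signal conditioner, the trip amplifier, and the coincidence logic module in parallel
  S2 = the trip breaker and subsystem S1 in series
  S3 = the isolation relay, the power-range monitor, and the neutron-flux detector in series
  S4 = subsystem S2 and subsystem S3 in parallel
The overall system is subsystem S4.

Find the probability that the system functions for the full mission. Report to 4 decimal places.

0.9627

Parallel (signal conditioner, trip amplifier, and coincidence logic module): 1 − (1 − 0.912000)(1 − 0.733000)(1 − 0.950000) = 0.998825
Series (trip breaker and [0.998825]): 0.900000 × 0.998825 = 0.898943
Series (isolation relay, power-range monitor, and neutron-flux detector): 0.840000 × 0.854000 × 0.880000 = 0.631277
Parallel ([0.898943] and [0.631277]): 1 − (1 − 0.898943)(1 − 0.631277) = 0.9627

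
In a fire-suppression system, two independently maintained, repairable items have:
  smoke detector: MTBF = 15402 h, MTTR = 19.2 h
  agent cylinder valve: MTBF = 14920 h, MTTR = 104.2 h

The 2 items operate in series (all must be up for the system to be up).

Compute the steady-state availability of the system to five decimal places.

A(smoke detector) = MTBF/(MTBF+MTTR) = 15402/(15402+19.2) = 0.998755
A(agent cylinder valve) = MTBF/(MTBF+MTTR) = 14920/(14920+104.2) = 0.993065
Series availability: 0.998755 × 0.993065 = 0.99183

0.99183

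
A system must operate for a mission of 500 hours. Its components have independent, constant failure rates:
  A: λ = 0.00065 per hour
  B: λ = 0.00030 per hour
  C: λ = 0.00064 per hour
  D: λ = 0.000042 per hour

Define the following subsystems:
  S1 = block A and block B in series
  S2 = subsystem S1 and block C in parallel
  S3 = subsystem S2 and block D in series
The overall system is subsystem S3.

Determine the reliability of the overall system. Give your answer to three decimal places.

R(A) = exp(−0.00065 × 500) = 0.72253
R(B) = exp(−0.00030 × 500) = 0.86071
R(C) = exp(−0.00064 × 500) = 0.72615
R(D) = exp(−0.000042 × 500) = 0.97922
Series (A and B): 0.72253 × 0.86071 = 0.62189
Parallel ([0.62189] and C): 1 − (1 − 0.62189)(1 − 0.72615) = 0.89645
Series ([0.89645] and D): 0.89645 × 0.97922 = 0.878

0.878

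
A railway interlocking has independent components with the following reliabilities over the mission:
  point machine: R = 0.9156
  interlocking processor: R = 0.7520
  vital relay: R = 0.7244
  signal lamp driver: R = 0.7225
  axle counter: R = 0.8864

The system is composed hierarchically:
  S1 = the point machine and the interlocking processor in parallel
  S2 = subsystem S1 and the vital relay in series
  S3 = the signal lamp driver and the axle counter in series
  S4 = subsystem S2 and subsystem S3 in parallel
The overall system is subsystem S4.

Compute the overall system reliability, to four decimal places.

0.8954

Parallel (point machine and interlocking processor): 1 − (1 − 0.915600)(1 − 0.752000) = 0.979069
Series ([0.979069] and vital relay): 0.979069 × 0.724400 = 0.709238
Series (signal lamp driver and axle counter): 0.722500 × 0.886400 = 0.640424
Parallel ([0.709238] and [0.640424]): 1 − (1 − 0.709238)(1 − 0.640424) = 0.8954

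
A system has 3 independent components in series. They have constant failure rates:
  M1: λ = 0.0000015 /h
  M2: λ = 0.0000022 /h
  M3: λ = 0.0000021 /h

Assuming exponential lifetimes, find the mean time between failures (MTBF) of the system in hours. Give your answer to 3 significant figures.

Series of exponential components: λ_sys = Σ λ_i
λ_sys = 0.0000015 + 0.0000022 + 0.0000021 = 5.8000e-06 /h
MTBF = 1 / λ_sys = 172000 h

172000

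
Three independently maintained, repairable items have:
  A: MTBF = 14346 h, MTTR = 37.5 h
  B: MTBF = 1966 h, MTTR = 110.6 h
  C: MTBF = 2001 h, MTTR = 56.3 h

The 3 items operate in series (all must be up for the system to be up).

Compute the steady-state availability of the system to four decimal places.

0.9184

A(A) = MTBF/(MTBF+MTTR) = 14346/(14346+37.5) = 0.997393
A(B) = MTBF/(MTBF+MTTR) = 1966/(1966+110.6) = 0.946740
A(C) = MTBF/(MTBF+MTTR) = 2001/(2001+56.3) = 0.972634
Series availability: 0.997393 × 0.946740 × 0.972634 = 0.9184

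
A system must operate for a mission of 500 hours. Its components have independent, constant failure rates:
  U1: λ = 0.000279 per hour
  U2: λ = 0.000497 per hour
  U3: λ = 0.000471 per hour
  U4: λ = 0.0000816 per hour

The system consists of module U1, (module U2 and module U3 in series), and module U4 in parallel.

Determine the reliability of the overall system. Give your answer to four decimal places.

R(U1) = exp(−0.000279 × 500) = 0.869793
R(U2) = exp(−0.000497 × 500) = 0.779970
R(U3) = exp(−0.000471 × 500) = 0.790176
R(U4) = exp(−0.0000816 × 500) = 0.960021
Series (U2 and U3): 0.779970 × 0.790176 = 0.616314
Parallel (U1, [0.616314], and U4): 1 − (1 − 0.869793)(1 − 0.616314)(1 − 0.960021) = 0.9980

0.9980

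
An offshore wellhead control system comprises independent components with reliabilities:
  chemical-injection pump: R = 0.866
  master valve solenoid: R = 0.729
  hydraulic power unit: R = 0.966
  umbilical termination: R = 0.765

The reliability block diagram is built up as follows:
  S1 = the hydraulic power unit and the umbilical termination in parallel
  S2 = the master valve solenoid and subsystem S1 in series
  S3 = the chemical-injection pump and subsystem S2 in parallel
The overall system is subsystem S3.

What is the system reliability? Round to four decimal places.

Parallel (hydraulic power unit and umbilical termination): 1 − (1 − 0.966000)(1 − 0.765000) = 0.992010
Series (master valve solenoid and [0.992010]): 0.729000 × 0.992010 = 0.723175
Parallel (chemical-injection pump and [0.723175]): 1 − (1 − 0.866000)(1 − 0.723175) = 0.9629

0.9629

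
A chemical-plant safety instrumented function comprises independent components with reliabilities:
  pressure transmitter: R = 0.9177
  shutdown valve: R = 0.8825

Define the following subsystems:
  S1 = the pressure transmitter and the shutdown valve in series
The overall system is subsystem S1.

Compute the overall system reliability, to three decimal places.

Series (pressure transmitter and shutdown valve): 0.91770 × 0.88250 = 0.810

0.810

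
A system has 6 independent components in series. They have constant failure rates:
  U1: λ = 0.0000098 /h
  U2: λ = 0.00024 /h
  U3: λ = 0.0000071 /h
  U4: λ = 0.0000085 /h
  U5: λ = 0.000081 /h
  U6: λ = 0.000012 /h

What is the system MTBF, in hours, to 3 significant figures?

Series of exponential components: λ_sys = Σ λ_i
λ_sys = 0.0000098 + 0.00024 + 0.0000071 + 0.0000085 + 0.000081 + 0.000012 = 3.5840e-04 /h
MTBF = 1 / λ_sys = 2790 h

2790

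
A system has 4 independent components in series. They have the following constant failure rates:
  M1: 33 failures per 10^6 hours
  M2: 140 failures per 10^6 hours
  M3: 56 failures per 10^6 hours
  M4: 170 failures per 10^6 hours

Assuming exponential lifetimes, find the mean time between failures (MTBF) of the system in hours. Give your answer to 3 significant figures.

Series of exponential components: λ_sys = Σ λ_i
λ_sys = 0.000033 + 0.00014 + 0.000056 + 0.00017 = 3.9900e-04 /h
MTBF = 1 / λ_sys = 2510 h

2510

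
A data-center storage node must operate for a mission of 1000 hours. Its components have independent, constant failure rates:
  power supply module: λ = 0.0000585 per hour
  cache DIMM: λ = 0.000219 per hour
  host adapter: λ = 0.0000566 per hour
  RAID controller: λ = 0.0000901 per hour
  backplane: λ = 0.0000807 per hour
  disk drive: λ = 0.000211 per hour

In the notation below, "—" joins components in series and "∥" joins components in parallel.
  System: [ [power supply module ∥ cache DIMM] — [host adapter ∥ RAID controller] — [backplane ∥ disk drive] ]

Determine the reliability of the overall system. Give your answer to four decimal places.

R(power supply module) = exp(−0.0000585 × 1000) = 0.943178
R(cache DIMM) = exp(−0.000219 × 1000) = 0.803322
R(host adapter) = exp(−0.0000566 × 1000) = 0.944972
R(RAID controller) = exp(−0.0000901 × 1000) = 0.913840
R(backplane) = exp(−0.0000807 × 1000) = 0.922470
R(disk drive) = exp(−0.000211 × 1000) = 0.809774
Parallel (power supply module and cache DIMM): 1 − (1 − 0.943178)(1 − 0.803322) = 0.988824
Parallel (host adapter and RAID controller): 1 − (1 − 0.944972)(1 − 0.913840) = 0.995259
Parallel (backplane and disk drive): 1 − (1 − 0.922470)(1 − 0.809774) = 0.985252
Series ([0.988824], [0.995259], and [0.985252]): 0.988824 × 0.995259 × 0.985252 = 0.9696

0.9696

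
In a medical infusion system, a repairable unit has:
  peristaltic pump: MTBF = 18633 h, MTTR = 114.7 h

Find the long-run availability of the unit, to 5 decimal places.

0.99388

A(peristaltic pump) = MTBF/(MTBF+MTTR) = 18633/(18633+114.7) = 0.99388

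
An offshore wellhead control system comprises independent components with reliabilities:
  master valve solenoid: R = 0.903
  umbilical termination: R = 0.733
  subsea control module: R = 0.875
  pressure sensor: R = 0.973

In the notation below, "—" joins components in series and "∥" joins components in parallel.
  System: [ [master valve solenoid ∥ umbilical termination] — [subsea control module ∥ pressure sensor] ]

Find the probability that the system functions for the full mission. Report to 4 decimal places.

Parallel (master valve solenoid and umbilical termination): 1 − (1 − 0.903000)(1 − 0.733000) = 0.974101
Parallel (subsea control module and pressure sensor): 1 − (1 − 0.875000)(1 − 0.973000) = 0.996625
Series ([0.974101] and [0.996625]): 0.974101 × 0.996625 = 0.9708

0.9708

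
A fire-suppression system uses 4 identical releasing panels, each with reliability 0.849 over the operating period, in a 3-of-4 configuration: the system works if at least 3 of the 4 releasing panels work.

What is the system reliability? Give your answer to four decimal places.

R = Σ_{i=3}^{4} C(4,i) p^i (1−p)^{4−i} with p = 0.849
C(4,3)·0.849^3·0.151^1 = 0.369624
C(4,4)·0.849^4·0.151^0 = 0.519554
Sum = 0.8892

0.8892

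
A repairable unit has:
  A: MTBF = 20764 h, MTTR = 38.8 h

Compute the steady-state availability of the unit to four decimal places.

0.9981

A(A) = MTBF/(MTBF+MTTR) = 20764/(20764+38.8) = 0.9981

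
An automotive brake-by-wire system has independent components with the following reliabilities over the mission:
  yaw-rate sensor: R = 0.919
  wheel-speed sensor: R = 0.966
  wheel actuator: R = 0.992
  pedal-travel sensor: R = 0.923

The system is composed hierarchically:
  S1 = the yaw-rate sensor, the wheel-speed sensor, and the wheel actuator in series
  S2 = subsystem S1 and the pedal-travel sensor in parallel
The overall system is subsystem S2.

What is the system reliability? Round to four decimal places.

0.9908

Series (yaw-rate sensor, wheel-speed sensor, and wheel actuator): 0.919000 × 0.966000 × 0.992000 = 0.880652
Parallel ([0.880652] and pedal-travel sensor): 1 − (1 − 0.880652)(1 − 0.923000) = 0.9908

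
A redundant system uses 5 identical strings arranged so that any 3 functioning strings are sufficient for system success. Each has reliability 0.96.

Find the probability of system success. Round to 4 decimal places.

0.9994

R = Σ_{i=3}^{5} C(5,i) p^i (1−p)^{5−i} with p = 0.96
C(5,3)·0.96^3·0.04^2 = 0.014156
C(5,4)·0.96^4·0.04^1 = 0.169869
C(5,5)·0.96^5·0.04^0 = 0.815373
Sum = 0.9994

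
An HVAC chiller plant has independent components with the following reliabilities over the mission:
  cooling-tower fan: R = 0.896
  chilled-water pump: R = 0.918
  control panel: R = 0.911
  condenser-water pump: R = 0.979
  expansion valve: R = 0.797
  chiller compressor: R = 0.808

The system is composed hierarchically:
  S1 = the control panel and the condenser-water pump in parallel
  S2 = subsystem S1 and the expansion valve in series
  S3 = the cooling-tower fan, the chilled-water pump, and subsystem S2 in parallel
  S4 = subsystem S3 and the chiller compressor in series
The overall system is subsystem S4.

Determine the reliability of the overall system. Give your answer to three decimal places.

Parallel (control panel and condenser-water pump): 1 − (1 − 0.91100)(1 − 0.97900) = 0.99813
Series ([0.99813] and expansion valve): 0.99813 × 0.79700 = 0.79551
Parallel (cooling-tower fan, chilled-water pump, and [0.79551]): 1 − (1 − 0.89600)(1 − 0.91800)(1 − 0.79551) = 0.99826
Series ([0.99826] and chiller compressor): 0.99826 × 0.80800 = 0.807

0.807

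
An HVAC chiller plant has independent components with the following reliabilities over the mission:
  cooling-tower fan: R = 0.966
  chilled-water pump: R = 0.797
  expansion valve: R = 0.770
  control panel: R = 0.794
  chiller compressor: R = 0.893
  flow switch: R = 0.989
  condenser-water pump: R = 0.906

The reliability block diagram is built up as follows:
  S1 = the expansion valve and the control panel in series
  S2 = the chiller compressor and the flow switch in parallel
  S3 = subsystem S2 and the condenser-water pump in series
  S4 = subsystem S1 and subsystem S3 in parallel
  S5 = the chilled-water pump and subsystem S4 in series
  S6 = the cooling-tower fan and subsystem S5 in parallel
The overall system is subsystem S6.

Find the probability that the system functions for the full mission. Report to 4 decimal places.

Series (expansion valve and control panel): 0.770000 × 0.794000 = 0.611380
Parallel (chiller compressor and flow switch): 1 − (1 − 0.893000)(1 − 0.989000) = 0.998823
Series ([0.998823] and condenser-water pump): 0.998823 × 0.906000 = 0.904934
Parallel ([0.611380] and [0.904934]): 1 − (1 − 0.611380)(1 − 0.904934) = 0.963055
Series (chilled-water pump and [0.963055]): 0.797000 × 0.963055 = 0.767555
Parallel (cooling-tower fan and [0.767555]): 1 − (1 − 0.966000)(1 − 0.767555) = 0.9921

0.9921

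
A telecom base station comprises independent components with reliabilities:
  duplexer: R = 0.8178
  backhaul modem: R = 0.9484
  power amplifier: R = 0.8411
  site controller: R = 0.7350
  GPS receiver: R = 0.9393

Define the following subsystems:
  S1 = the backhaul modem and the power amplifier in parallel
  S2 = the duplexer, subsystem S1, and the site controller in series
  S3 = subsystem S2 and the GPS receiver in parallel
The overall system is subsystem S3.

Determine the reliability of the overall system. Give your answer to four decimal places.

0.9755

Parallel (backhaul modem and power amplifier): 1 − (1 − 0.948400)(1 − 0.841100) = 0.991801
Series (duplexer, [0.991801], and site controller): 0.817800 × 0.991801 × 0.735000 = 0.596155
Parallel ([0.596155] and GPS receiver): 1 − (1 − 0.596155)(1 − 0.939300) = 0.9755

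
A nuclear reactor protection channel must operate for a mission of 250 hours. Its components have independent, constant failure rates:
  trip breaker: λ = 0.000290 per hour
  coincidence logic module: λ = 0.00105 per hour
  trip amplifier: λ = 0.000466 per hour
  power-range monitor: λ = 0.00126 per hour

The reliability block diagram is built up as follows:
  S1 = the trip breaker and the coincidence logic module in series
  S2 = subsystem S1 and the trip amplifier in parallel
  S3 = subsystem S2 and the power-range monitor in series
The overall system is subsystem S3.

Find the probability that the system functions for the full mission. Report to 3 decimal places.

0.707

R(trip breaker) = exp(−0.000290 × 250) = 0.93007
R(coincidence logic module) = exp(−0.00105 × 250) = 0.76913
R(trip amplifier) = exp(−0.000466 × 250) = 0.89003
R(power-range monitor) = exp(−0.00126 × 250) = 0.72979
Series (trip breaker and coincidence logic module): 0.93007 × 0.76913 = 0.71534
Parallel ([0.71534] and trip amplifier): 1 − (1 − 0.71534)(1 − 0.89003) = 0.96870
Series ([0.96870] and power-range monitor): 0.96870 × 0.72979 = 0.707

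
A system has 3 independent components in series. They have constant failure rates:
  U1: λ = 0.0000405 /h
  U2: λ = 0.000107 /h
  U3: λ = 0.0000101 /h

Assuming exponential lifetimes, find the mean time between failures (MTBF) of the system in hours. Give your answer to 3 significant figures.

6350

Series of exponential components: λ_sys = Σ λ_i
λ_sys = 0.0000405 + 0.000107 + 0.0000101 = 1.5760e-04 /h
MTBF = 1 / λ_sys = 6350 h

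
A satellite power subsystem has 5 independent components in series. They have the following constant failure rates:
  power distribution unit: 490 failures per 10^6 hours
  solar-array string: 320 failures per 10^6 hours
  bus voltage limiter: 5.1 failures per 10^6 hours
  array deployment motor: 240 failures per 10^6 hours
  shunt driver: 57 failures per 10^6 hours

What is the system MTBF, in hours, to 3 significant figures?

Series of exponential components: λ_sys = Σ λ_i
λ_sys = 0.00049 + 0.00032 + 0.0000051 + 0.00024 + 0.000057 = 1.1121e-03 /h
MTBF = 1 / λ_sys = 899 h

899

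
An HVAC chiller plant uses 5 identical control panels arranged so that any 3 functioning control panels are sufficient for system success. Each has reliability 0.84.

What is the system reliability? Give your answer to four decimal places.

0.9682

R = Σ_{i=3}^{5} C(5,i) p^i (1−p)^{5−i} with p = 0.84
C(5,3)·0.84^3·0.16^2 = 0.151732
C(5,4)·0.84^4·0.16^1 = 0.398297
C(5,5)·0.84^5·0.16^0 = 0.418212
Sum = 0.9682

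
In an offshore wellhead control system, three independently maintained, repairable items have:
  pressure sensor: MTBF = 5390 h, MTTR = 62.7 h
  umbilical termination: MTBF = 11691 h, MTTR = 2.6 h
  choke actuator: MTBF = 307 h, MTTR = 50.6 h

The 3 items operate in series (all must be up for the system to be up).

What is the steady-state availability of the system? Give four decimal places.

A(pressure sensor) = MTBF/(MTBF+MTTR) = 5390/(5390+62.7) = 0.988501
A(umbilical termination) = MTBF/(MTBF+MTTR) = 11691/(11691+2.6) = 0.999778
A(choke actuator) = MTBF/(MTBF+MTTR) = 307/(307+50.6) = 0.858501
Series availability: 0.988501 × 0.999778 × 0.858501 = 0.8484

0.8484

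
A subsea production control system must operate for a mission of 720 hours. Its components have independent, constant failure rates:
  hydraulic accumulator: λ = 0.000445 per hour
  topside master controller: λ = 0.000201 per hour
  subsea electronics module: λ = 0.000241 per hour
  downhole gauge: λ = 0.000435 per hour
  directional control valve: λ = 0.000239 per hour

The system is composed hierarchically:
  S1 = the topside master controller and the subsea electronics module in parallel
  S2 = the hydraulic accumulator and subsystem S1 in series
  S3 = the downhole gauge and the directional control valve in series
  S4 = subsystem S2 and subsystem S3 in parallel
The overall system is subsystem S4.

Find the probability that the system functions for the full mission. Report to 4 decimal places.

R(hydraulic accumulator) = exp(−0.000445 × 720) = 0.725859
R(topside master controller) = exp(−0.000201 × 720) = 0.865265
R(subsea electronics module) = exp(−0.000241 × 720) = 0.840700
R(downhole gauge) = exp(−0.000435 × 720) = 0.731104
R(directional control valve) = exp(−0.000239 × 720) = 0.841912
Parallel (topside master controller and subsea electronics module): 1 − (1 − 0.865265)(1 − 0.840700) = 0.978537
Series (hydraulic accumulator and [0.978537]): 0.725859 × 0.978537 = 0.710280
Series (downhole gauge and directional control valve): 0.731104 × 0.841912 = 0.615525
Parallel ([0.710280] and [0.615525]): 1 − (1 − 0.710280)(1 − 0.615525) = 0.8886

0.8886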